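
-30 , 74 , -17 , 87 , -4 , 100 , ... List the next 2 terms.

9, 113

Split by position mod 2 into 2 tracks.
Stream A is -30, -17, -4, which is linear: a_n = -43 + 13·n.
Stream B is 74, 87, 100, which is adding 13 each time.
Term 7 comes from stream A (its 4th entry): 9.
Term 8 comes from stream B (its 4th entry): 113.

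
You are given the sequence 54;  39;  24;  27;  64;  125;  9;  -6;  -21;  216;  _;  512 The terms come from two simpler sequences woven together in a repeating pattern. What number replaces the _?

The slot pattern repeats as AAABBB (period 6), so there are 2 interleaved tracks.
Stream A: 54, 39, 24, 9, -6, -21 (arithmetic with common difference −15).
Stream B: 27, 64, 125, 216, ?, 512 (consecutive cubes n³ from n = 3).
Filling stream B at index 5 by its rule yields 343.

343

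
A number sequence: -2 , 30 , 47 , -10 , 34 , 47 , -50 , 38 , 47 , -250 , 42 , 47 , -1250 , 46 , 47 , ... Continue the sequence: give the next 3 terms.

-6250, 50, 47

Split by position mod 3: positions 1, 4, 7, … form one track, and each other residue class forms its own.
Stream A: -2, -10, -50, -250, -1250 (multiplying by 5 each time).
Stream B: 30, 34, 38, 42, 46 (arithmetic, step +4).
Stream C: 47, 47, 47, 47, 47 (constant 47).
Position 16 → stream A, term 6 = -6250.
Position 17 → stream B, term 6 = 50.
Position 18 falls in stream C as its term 6, giving 47.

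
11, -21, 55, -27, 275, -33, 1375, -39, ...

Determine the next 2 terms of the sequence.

6875, -45

Taking every 2nd term gives 2 separate tracks.
Subsequence A is 11, 55, 275, 1375, which is geometric with ratio 5.
Subsequence B is -21, -27, -33, -39, which is arithmetic with common difference −6.
Term 9 comes from subsequence A (its 5th entry): 6875.
Position 10 → subsequence B, term 5 = -45.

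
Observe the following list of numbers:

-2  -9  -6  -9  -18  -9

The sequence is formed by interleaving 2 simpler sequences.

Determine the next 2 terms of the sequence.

The terms cycle through 2 interleaved subsequences.
Track A: -2, -6, -18. Multiplying by 3 each time.
Track B: -9, -9, -9. Always -9.
Position 7 falls in track A as its term 4, giving -54.
The 8th slot belongs to track B; its 4th term is -9.

-54, -9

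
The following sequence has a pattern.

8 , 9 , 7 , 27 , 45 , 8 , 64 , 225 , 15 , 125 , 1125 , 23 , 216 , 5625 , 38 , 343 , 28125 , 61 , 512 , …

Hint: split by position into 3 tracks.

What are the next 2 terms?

140625, 99

Taking every 3rd term gives 3 separate tracks.
Track A: 8, 27, 64, 125, 216, 343, 512. Consecutive cubes n³ from n = 2.
Track B: 9, 45, 225, 1125, 5625, 28125. Geometric, ×5 each step.
Track C: 7, 8, 15, 23, 38, 61. Fibonacci-style (each term is the sum of the two before it).
The 20th slot belongs to track B; its 7th term is 140625.
The 21st slot belongs to track C; its 7th term is 99.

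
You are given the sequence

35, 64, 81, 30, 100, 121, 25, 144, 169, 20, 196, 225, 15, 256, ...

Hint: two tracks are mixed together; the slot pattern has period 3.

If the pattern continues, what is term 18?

Reading positions in blocks of 3 reveals the pattern ABB — 2 tracks woven together.
Track A: 35, 30, 25, 20, 15 (linear: a_n = 40 − 5·n).
Track B: 64, 81, 100, 121, 144, 169, 196, 225, 256 (the squares 8², 9², 10², …).
The 18th slot belongs to track B; its 12th term is 361.

361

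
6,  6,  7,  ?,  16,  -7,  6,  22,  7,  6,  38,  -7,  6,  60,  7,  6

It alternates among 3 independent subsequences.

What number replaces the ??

6

The terms cycle through 3 interleaved subsequences.
Stream A = 6, ?, 6, 6, 6, 6: constant 6.
Stream B = 6, 16, 22, 38, 60: a Fibonacci-like recurrence a_n = a_{n-1} + a_{n-2}.
Stream C = 7, -7, 7, -7, 7: alternating ±7.
Stream A's pattern makes the blank 6.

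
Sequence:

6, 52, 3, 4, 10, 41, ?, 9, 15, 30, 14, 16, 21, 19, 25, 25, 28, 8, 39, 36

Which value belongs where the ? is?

11

Taking every 4th term gives 4 separate tracks.
Subsequence A: 6, 10, 15, 21, 28. The triangular numbers T_3, T_4, ….
Subsequence B: 52, 41, 30, 19, 8. Subtracting 11 each time.
Subsequence C: 3, ?, 14, 25, 39. A Fibonacci-like recurrence a_n = a_{n-1} + a_{n-2}.
Subsequence D: 4, 9, 16, 25, 36. Consecutive squares n² from n = 2.
So the missing entry in subsequence C is 11.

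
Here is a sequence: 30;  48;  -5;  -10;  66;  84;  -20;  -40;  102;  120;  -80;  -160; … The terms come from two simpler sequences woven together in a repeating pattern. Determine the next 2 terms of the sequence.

Positions follow the repeating pattern AABB; grouping by letter gives 2 tracks.
Stream A: 30, 48, 66, 84, 102, 120. Adding 18 each time.
Stream B: -5, -10, -20, -40, -80, -160. Geometric, ×2 each step.
The 13th slot belongs to stream A; its 7th term is 138.
The 14th slot belongs to stream A; its 8th term is 156.

138, 156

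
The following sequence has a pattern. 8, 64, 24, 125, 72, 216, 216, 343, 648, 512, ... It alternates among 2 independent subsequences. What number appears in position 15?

Odd-indexed and even-indexed terms follow separate rules.
Stream A: 8, 24, 72, 216, 648 — geometric with ratio 3.
Stream B: 64, 125, 216, 343, 512 — consecutive cubes n³ from n = 4.
The 15th slot belongs to stream A; its 8th term is 17496.

17496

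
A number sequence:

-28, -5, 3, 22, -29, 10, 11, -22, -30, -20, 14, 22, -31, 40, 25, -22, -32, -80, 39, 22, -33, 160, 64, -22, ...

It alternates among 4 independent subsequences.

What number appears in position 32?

The terms cycle through 4 interleaved subsequences.
Track A = -28, -29, -30, -31, -32, -33: linear: a_n = -27 − n.
Track B = -5, 10, -20, 40, -80, 160: a geometric progression (common ratio -2).
Track C = 3, 11, 14, 25, 39, 64: a Fibonacci-like recurrence a_n = a_{n-1} + a_{n-2}.
Track D = 22, -22, 22, -22, 22, -22: alternating ±22.
Term 32 comes from track D (its 8th entry): -22.

-22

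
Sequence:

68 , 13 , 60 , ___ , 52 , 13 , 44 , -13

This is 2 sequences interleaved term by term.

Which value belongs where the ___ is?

The terms cycle through 2 interleaved subsequences.
Subsequence A is 68, 60, 52, 44, which is linear: a_n = 76 − 8·n.
Subsequence B is 13, ?, 13, -13, which is oscillating between 13 and -13.
Subsequence B's pattern makes the blank -13.

-13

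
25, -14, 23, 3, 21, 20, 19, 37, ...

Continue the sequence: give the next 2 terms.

17, 54

Split by position mod 2 into 2 tracks.
Subsequence A = 25, 23, 21, 19: linear: a_n = 27 − 2·n.
Subsequence B = -14, 3, 20, 37: linear: a_n = -31 + 17·n.
Position 9 falls in subsequence A as its term 5, giving 17.
Position 10 falls in subsequence B as its term 5, giving 54.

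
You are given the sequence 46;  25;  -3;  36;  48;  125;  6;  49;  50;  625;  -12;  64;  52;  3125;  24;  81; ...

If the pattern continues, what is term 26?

Taking every 4th term gives 4 separate tracks.
Subsequence A = 46, 48, 50, 52: linear: a_n = 44 + 2·n.
Subsequence B = 25, 125, 625, 3125: powers of 5.
Subsequence C = -3, 6, -12, 24: geometric with ratio -2.
Subsequence D = 36, 49, 64, 81: the squares 6², 7², 8², ….
Position 26 falls in subsequence B as its term 7, giving 390625.

390625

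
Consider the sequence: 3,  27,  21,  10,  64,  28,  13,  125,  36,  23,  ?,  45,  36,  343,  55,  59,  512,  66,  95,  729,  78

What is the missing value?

216

The terms cycle through 3 interleaved subsequences.
Stream A: 3, 10, 13, 23, 36, 59, 95. A Fibonacci-like recurrence a_n = a_{n-1} + a_{n-2}.
Stream B: 27, 64, 125, ?, 343, 512, 729. Perfect cubes starting at 3³.
Stream C: 21, 28, 36, 45, 55, 66, 78. Triangular numbers starting at T_6.
The gap is stream B's term 4; the rule gives 216.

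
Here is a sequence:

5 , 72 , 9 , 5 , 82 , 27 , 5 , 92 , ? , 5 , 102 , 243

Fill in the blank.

81

Split by position mod 3 into 3 tracks.
Subsequence A is 5, 5, 5, 5, which is always 5.
Subsequence B is 72, 82, 92, 102, which is adding 10 each time.
Subsequence C is 9, 27, ?, 243, which is powers 3^2, 3^3, 3^4, ….
So the missing entry in subsequence C is 81.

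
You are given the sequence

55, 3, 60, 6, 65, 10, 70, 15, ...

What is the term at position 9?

The terms cycle through 2 interleaved subsequences.
Stream A: 55, 60, 65, 70 (arithmetic with common difference +5).
Stream B: 3, 6, 10, 15 (the triangular numbers T_2, T_3, …).
The 9th slot belongs to stream A; its 5th term is 75.

75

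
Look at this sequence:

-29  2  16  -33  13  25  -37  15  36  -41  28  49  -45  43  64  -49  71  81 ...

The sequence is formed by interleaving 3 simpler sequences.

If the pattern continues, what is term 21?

Read the sequence 3 terms at a time; column i is its own pattern.
Track A: -29, -33, -37, -41, -45, -49 — arithmetic, step −4.
Track B: 2, 13, 15, 28, 43, 71 — each term equals the sum of the previous two.
Track C: 16, 25, 36, 49, 64, 81 — the squares 4², 5², 6², ….
Position 21 → track C, term 7 = 100.

100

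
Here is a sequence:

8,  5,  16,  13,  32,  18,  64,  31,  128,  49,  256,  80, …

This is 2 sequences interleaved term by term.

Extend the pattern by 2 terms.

512, 129

Taking every 2nd term gives 2 separate tracks.
Subsequence A: 8, 16, 32, 64, 128, 256 (geometric, ×2 each step).
Subsequence B: 5, 13, 18, 31, 49, 80 (a Fibonacci-like recurrence a_n = a_{n-1} + a_{n-2}).
Term 13 comes from subsequence A (its 7th entry): 512.
The 14th slot belongs to subsequence B; its 7th term is 129.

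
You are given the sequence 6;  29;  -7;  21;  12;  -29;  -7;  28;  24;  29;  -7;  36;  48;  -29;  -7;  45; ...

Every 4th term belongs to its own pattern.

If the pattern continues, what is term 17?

The terms cycle through 4 interleaved subsequences.
Track A is 6, 12, 24, 48, which is geometric with ratio 2.
Track B is 29, -29, 29, -29, which is oscillating between 29 and -29.
Track C is -7, -7, -7, -7, which is always -7.
Track D is 21, 28, 36, 45, which is the triangular numbers T_6, T_7, ….
Term 17 comes from track A (its 5th entry): 96.

96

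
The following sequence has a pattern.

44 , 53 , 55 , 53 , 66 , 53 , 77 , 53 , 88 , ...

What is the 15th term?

121

Taking every 2nd term gives 2 separate tracks.
Track A: 44, 55, 66, 77, 88 — arithmetic, step +11.
Track B: 53, 53, 53, 53 — the constant sequence 53.
Term 15 comes from track A (its 8th entry): 121.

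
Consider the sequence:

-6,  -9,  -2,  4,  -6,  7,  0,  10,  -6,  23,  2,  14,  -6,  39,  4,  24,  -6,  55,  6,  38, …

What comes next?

Read the sequence 4 terms at a time; column i is its own pattern.
Stream A: -6, -6, -6, -6, -6. Always -6.
Stream B: -9, 7, 23, 39, 55. Adding 16 each time.
Stream C: -2, 0, 2, 4, 6. Arithmetic with common difference +2.
Stream D: 4, 10, 14, 24, 38. A Fibonacci-like recurrence a_n = a_{n-1} + a_{n-2}.
Position 21 → stream A, term 6 = -6.

-6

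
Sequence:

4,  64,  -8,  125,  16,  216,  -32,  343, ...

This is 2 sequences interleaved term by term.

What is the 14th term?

Taking every 2nd term gives 2 separate tracks.
Track A: 4, -8, 16, -32. A geometric progression (common ratio -2).
Track B: 64, 125, 216, 343. The cubes 4³, 5³, 6³, ….
Position 14 → track B, term 7 = 1000.

1000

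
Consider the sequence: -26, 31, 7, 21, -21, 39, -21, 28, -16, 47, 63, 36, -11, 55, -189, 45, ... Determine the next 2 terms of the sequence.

-6, 63

Split by position mod 4: positions 1, 5, 9, … form one track, and each other residue class forms its own.
Track A: -26, -21, -16, -11 (arithmetic with common difference +5).
Track B: 31, 39, 47, 55 (adding 8 each time).
Track C: 7, -21, 63, -189 (geometric with ratio -3).
Track D: 21, 28, 36, 45 (the triangular numbers T_6, T_7, …).
The 17th slot belongs to track A; its 5th term is -6.
Position 18 → track B, term 5 = 63.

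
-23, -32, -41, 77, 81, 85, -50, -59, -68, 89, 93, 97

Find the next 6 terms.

Positions follow the repeating pattern AAABBB; grouping by letter gives 2 tracks.
Track A: -23, -32, -41, -50, -59, -68. Linear: a_n = -14 − 9·n.
Track B: 77, 81, 85, 89, 93, 97. Adding 4 each time.
Position 13 → track A, term 7 = -77.
The 14th slot belongs to track A; its 8th term is -86.
Position 15 falls in track A as its term 9, giving -95.
Term 16 comes from track B (its 7th entry): 101.
Position 17 → track B, term 8 = 105.
Position 18 falls in track B as its term 9, giving 109.

-77, -86, -95, 101, 105, 109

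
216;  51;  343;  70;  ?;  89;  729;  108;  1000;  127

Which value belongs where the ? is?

The terms cycle through 2 interleaved subsequences.
Stream A is 216, 343, ?, 729, 1000, which is the cubes 6³, 7³, 8³, ….
Stream B is 51, 70, 89, 108, 127, which is arithmetic with common difference +19.
Stream A's pattern makes the blank 512.

512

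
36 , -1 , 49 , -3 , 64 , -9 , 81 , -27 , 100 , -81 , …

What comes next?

121

Odd-indexed and even-indexed terms follow separate rules.
Track A: 36, 49, 64, 81, 100 — consecutive squares n² from n = 6.
Track B: -1, -3, -9, -27, -81 — multiplying by 3 each time.
Term 11 comes from track A (its 6th entry): 121.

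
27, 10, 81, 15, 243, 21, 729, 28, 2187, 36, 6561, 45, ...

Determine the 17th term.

177147

Split by position mod 2 into 2 tracks.
Track A = 27, 81, 243, 729, 2187, 6561: powers of 3.
Track B = 10, 15, 21, 28, 36, 45: triangular numbers starting at T_4.
The 17th slot belongs to track A; its 9th term is 177147.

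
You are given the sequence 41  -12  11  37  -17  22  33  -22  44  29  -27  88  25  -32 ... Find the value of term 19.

17

Taking every 3rd term gives 3 separate tracks.
Subsequence A: 41, 37, 33, 29, 25 (linear: a_n = 45 − 4·n).
Subsequence B: -12, -17, -22, -27, -32 (linear: a_n = -7 − 5·n).
Subsequence C: 11, 22, 44, 88 (a geometric progression (common ratio 2)).
The 19th slot belongs to subsequence A; its 7th term is 17.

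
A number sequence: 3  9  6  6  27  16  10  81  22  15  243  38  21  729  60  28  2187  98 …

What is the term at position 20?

6561

Split by position mod 3 into 3 tracks.
Track A is 3, 6, 10, 15, 21, 28, which is triangular numbers n(n+1)/2 for n = 2, 3, ….
Track B is 9, 27, 81, 243, 729, 2187, which is powers 3^2, 3^3, 3^4, ….
Track C is 6, 16, 22, 38, 60, 98, which is each term equals the sum of the previous two.
Position 20 → track B, term 7 = 6561.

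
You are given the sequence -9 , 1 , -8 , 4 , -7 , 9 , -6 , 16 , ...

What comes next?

-5

Positions 1, 3, 5, … form one subsequence and positions 2, 4, 6, … form another.
Stream A = -9, -8, -7, -6: arithmetic with common difference +1.
Stream B = 1, 4, 9, 16: the squares 1², 2², 3², ….
The 9th slot belongs to stream A; its 5th term is -5.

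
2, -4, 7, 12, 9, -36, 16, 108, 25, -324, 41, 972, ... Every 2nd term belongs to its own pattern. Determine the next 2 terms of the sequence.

Odd-indexed and even-indexed terms follow separate rules.
Subsequence A is 2, 7, 9, 16, 25, 41, which is each term equals the sum of the previous two.
Subsequence B is -4, 12, -36, 108, -324, 972, which is geometric with ratio -3.
The 13th slot belongs to subsequence A; its 7th term is 66.
Position 14 falls in subsequence B as its term 7, giving -2916.

66, -2916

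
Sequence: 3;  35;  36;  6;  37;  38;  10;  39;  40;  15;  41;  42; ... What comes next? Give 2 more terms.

Positions follow the repeating pattern ABB; grouping by letter gives 2 tracks.
Subsequence A: 3, 6, 10, 15 — the triangular numbers T_2, T_3, ….
Subsequence B: 35, 36, 37, 38, 39, 40, 41, 42 — arithmetic with common difference +1.
The 13th slot belongs to subsequence A; its 5th term is 21.
Position 14 falls in subsequence B as its term 9, giving 43.

21, 43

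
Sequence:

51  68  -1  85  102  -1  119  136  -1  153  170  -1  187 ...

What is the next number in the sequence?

204

Reading positions in blocks of 3 reveals the pattern AAB — 2 tracks woven together.
Stream A: 51, 68, 85, 102, 119, 136, 153, 170, 187 (linear: a_n = 34 + 17·n).
Stream B: -1, -1, -1, -1 (the constant sequence -1).
Position 14 → stream A, term 10 = 204.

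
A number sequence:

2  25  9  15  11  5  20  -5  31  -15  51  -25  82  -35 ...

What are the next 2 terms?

The terms cycle through 2 interleaved subsequences.
Subsequence A is 2, 9, 11, 20, 31, 51, 82, which is each term equals the sum of the previous two.
Subsequence B is 25, 15, 5, -5, -15, -25, -35, which is arithmetic with common difference −10.
Position 15 falls in subsequence A as its term 8, giving 133.
Term 16 comes from subsequence B (its 8th entry): -45.

133, -45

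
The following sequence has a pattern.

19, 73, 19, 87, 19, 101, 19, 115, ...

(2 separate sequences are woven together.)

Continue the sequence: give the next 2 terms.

19, 129

Odd-indexed and even-indexed terms follow separate rules.
Track A: 19, 19, 19, 19 — always 19.
Track B: 73, 87, 101, 115 — arithmetic with common difference +14.
Term 9 comes from track A (its 5th entry): 19.
Term 10 comes from track B (its 5th entry): 129.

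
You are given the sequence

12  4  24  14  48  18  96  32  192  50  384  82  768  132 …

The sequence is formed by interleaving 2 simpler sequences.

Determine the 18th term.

346

Positions 1, 3, 5, … form one subsequence and positions 2, 4, 6, … form another.
Track A: 12, 24, 48, 96, 192, 384, 768 — geometric with ratio 2.
Track B: 4, 14, 18, 32, 50, 82, 132 — each term equals the sum of the previous two.
Position 18 → track B, term 9 = 346.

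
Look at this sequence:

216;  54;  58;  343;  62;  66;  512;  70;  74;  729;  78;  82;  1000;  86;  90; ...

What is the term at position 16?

The slot pattern repeats as ABB (period 3), so there are 2 interleaved tracks.
Stream A = 216, 343, 512, 729, 1000: the cubes 6³, 7³, 8³, ….
Stream B = 54, 58, 62, 66, 70, 74, 78, 82, 86, 90: linear: a_n = 50 + 4·n.
Position 16 falls in stream A as its term 6, giving 1331.

1331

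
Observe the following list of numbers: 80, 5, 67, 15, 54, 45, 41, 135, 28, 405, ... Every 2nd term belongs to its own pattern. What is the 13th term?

2

Taking every 2nd term gives 2 separate tracks.
Track A: 80, 67, 54, 41, 28 — subtracting 13 each time.
Track B: 5, 15, 45, 135, 405 — a geometric progression (common ratio 3).
The 13th slot belongs to track A; its 7th term is 2.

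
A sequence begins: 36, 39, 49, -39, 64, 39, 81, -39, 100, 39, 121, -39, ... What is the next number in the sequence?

144

Taking every 2nd term gives 2 separate tracks.
Stream A is 36, 49, 64, 81, 100, 121, which is consecutive squares n² from n = 6.
Stream B is 39, -39, 39, -39, 39, -39, which is alternating ±39.
Position 13 → stream A, term 7 = 144.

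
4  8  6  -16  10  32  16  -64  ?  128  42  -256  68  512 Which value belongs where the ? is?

26

The terms cycle through 2 interleaved subsequences.
Stream A: 4, 6, 10, 16, ?, 42, 68 — a Fibonacci-like recurrence a_n = a_{n-1} + a_{n-2}.
Stream B: 8, -16, 32, -64, 128, -256, 512 — geometric, ×-2 each step.
Filling stream A at index 5 by its rule yields 26.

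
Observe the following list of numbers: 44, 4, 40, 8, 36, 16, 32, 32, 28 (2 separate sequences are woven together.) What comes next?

64

Odd-indexed and even-indexed terms follow separate rules.
Track A: 44, 40, 36, 32, 28 — arithmetic with common difference −4.
Track B: 4, 8, 16, 32 — geometric with ratio 2.
Term 10 comes from track B (its 5th entry): 64.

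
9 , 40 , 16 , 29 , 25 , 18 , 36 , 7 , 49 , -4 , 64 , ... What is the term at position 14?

Positions 1, 3, 5, … form one subsequence and positions 2, 4, 6, … form another.
Stream A = 9, 16, 25, 36, 49, 64: the squares 3², 4², 5², ….
Stream B = 40, 29, 18, 7, -4: subtracting 11 each time.
The 14th slot belongs to stream B; its 7th term is -26.

-26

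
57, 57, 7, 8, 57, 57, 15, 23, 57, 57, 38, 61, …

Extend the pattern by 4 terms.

Reading positions in blocks of 4 reveals the pattern AABB — 2 tracks woven together.
Track A = 57, 57, 57, 57, 57, 57: constant 57.
Track B = 7, 8, 15, 23, 38, 61: a Fibonacci-like recurrence a_n = a_{n-1} + a_{n-2}.
Term 13 comes from track A (its 7th entry): 57.
The 14th slot belongs to track A; its 8th term is 57.
Term 15 comes from track B (its 7th entry): 99.
Position 16 falls in track B as its term 8, giving 160.

57, 57, 99, 160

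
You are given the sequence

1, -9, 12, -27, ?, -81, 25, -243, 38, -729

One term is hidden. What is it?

13

Positions 1, 3, 5, … form one subsequence and positions 2, 4, 6, … form another.
Track A: 1, 12, ?, 25, 38 (each term equals the sum of the previous two).
Track B: -9, -27, -81, -243, -729 (multiplying by 3 each time).
So the missing entry in track A is 13.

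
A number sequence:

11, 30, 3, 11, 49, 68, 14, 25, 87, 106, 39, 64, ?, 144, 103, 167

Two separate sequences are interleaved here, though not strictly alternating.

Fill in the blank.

125

Positions follow the repeating pattern AABB; grouping by letter gives 2 tracks.
Track A is 11, 30, 49, 68, 87, 106, ?, 144, which is arithmetic with common difference +19.
Track B is 3, 11, 14, 25, 39, 64, 103, 167, which is each term equals the sum of the previous two.
Track A's pattern makes the blank 125.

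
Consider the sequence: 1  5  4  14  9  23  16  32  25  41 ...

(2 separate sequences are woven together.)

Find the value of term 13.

Odd-indexed and even-indexed terms follow separate rules.
Stream A: 1, 4, 9, 16, 25. The squares 1², 2², 3², ….
Stream B: 5, 14, 23, 32, 41. Adding 9 each time.
The 13th slot belongs to stream A; its 7th term is 49.

49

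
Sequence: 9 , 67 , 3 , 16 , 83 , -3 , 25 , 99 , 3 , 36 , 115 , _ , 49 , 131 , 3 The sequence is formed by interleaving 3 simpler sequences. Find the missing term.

The terms cycle through 3 interleaved subsequences.
Track A: 9, 16, 25, 36, 49 (the squares 3², 4², 5², …).
Track B: 67, 83, 99, 115, 131 (adding 16 each time).
Track C: 3, -3, 3, ?, 3 (alternating ±3).
Track C's pattern makes the blank -3.

-3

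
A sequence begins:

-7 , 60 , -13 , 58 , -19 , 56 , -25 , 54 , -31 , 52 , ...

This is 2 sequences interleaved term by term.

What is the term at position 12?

50

The terms cycle through 2 interleaved subsequences.
Track A: -7, -13, -19, -25, -31. Arithmetic with common difference −6.
Track B: 60, 58, 56, 54, 52. Arithmetic, step −2.
Term 12 comes from track B (its 6th entry): 50.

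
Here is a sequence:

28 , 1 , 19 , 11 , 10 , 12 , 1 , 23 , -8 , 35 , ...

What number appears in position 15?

Odd-indexed and even-indexed terms follow separate rules.
Stream A: 28, 19, 10, 1, -8 — arithmetic with common difference −9.
Stream B: 1, 11, 12, 23, 35 — each term equals the sum of the previous two.
The 15th slot belongs to stream A; its 8th term is -35.

-35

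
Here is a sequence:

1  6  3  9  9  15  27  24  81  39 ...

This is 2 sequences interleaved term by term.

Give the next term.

243

The terms cycle through 2 interleaved subsequences.
Subsequence A: 1, 3, 9, 27, 81 (powers 3^0, 3^1, 3^2, …).
Subsequence B: 6, 9, 15, 24, 39 (each term equals the sum of the previous two).
The 11th slot belongs to subsequence A; its 6th term is 243.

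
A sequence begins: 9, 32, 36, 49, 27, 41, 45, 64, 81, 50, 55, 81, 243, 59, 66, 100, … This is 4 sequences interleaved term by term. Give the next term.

729

The terms cycle through 4 interleaved subsequences.
Subsequence A = 9, 27, 81, 243: powers of 3.
Subsequence B = 32, 41, 50, 59: linear: a_n = 23 + 9·n.
Subsequence C = 36, 45, 55, 66: triangular numbers starting at T_8.
Subsequence D = 49, 64, 81, 100: consecutive squares n² from n = 7.
Position 17 falls in subsequence A as its term 5, giving 729.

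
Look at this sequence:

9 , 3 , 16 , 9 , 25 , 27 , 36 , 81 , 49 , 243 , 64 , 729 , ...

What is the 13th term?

Split by position mod 2 into 2 tracks.
Stream A: 9, 16, 25, 36, 49, 64 (consecutive squares n² from n = 3).
Stream B: 3, 9, 27, 81, 243, 729 (powers 3^1, 3^2, 3^3, …).
Term 13 comes from stream A (its 7th entry): 81.

81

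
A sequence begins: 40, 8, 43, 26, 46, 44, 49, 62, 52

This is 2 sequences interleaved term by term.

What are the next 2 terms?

80, 55

Split by position mod 2 into 2 tracks.
Track A = 40, 43, 46, 49, 52: linear: a_n = 37 + 3·n.
Track B = 8, 26, 44, 62: adding 18 each time.
Position 10 → track B, term 5 = 80.
Position 11 → track A, term 6 = 55.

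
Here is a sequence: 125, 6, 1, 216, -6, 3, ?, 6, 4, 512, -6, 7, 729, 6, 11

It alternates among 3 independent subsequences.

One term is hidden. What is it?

343

Read the sequence 3 terms at a time; column i is its own pattern.
Track A = 125, 216, ?, 512, 729: consecutive cubes n³ from n = 5.
Track B = 6, -6, 6, -6, 6: alternating ±6.
Track C = 1, 3, 4, 7, 11: a Fibonacci-like recurrence a_n = a_{n-1} + a_{n-2}.
So the missing entry in track A is 343.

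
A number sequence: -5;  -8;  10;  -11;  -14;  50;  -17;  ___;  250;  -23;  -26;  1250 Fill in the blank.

-20

Reading positions in blocks of 3 reveals the pattern AAB — 2 tracks woven together.
Stream A is -5, -8, -11, -14, -17, ?, -23, -26, which is arithmetic with common difference −3.
Stream B is 10, 50, 250, 1250, which is multiplying by 5 each time.
The gap is stream A's term 6; the rule gives -20.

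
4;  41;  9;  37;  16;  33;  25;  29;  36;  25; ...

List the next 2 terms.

49, 21

The terms cycle through 2 interleaved subsequences.
Track A: 4, 9, 16, 25, 36 (consecutive squares n² from n = 2).
Track B: 41, 37, 33, 29, 25 (linear: a_n = 45 − 4·n).
The 11th slot belongs to track A; its 6th term is 49.
The 12th slot belongs to track B; its 6th term is 21.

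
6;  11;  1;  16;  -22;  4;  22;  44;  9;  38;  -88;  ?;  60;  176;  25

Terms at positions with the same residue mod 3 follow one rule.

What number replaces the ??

Read the sequence 3 terms at a time; column i is its own pattern.
Track A is 6, 16, 22, 38, 60, which is a Fibonacci-like recurrence a_n = a_{n-1} + a_{n-2}.
Track B is 11, -22, 44, -88, 176, which is geometric, ×-2 each step.
Track C is 1, 4, 9, ?, 25, which is consecutive squares n² from n = 1.
So the missing entry in track C is 16.

16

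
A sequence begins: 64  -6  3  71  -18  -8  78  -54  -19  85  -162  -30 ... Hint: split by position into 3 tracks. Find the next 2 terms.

92, -486

Read the sequence 3 terms at a time; column i is its own pattern.
Stream A is 64, 71, 78, 85, which is adding 7 each time.
Stream B is -6, -18, -54, -162, which is geometric, ×3 each step.
Stream C is 3, -8, -19, -30, which is arithmetic with common difference −11.
Position 13 → stream A, term 5 = 92.
Position 14 → stream B, term 5 = -486.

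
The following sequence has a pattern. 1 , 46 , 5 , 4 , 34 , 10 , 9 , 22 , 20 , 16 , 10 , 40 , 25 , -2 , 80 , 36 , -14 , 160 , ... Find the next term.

49

Split by position mod 3 into 3 tracks.
Stream A: 1, 4, 9, 16, 25, 36. The squares 1², 2², 3², ….
Stream B: 46, 34, 22, 10, -2, -14. Arithmetic, step −12.
Stream C: 5, 10, 20, 40, 80, 160. Multiplying by 2 each time.
Position 19 → stream A, term 7 = 49.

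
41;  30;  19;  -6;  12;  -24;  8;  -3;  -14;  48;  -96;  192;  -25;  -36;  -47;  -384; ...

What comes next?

768

Reading positions in blocks of 6 reveals the pattern AAABBB — 2 tracks woven together.
Track A: 41, 30, 19, 8, -3, -14, -25, -36, -47 — arithmetic with common difference −11.
Track B: -6, 12, -24, 48, -96, 192, -384 — geometric with ratio -2.
Position 17 → track B, term 8 = 768.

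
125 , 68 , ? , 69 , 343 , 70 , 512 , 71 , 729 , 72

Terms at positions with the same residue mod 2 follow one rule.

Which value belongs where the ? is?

216

The terms cycle through 2 interleaved subsequences.
Track A: 125, ?, 343, 512, 729. Perfect cubes starting at 5³.
Track B: 68, 69, 70, 71, 72. Adding 1 each time.
Track A's pattern makes the blank 216.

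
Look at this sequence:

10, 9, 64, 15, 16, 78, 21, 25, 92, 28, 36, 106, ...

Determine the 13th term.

Taking every 3rd term gives 3 separate tracks.
Subsequence A is 10, 15, 21, 28, which is the triangular numbers T_4, T_5, ….
Subsequence B is 9, 16, 25, 36, which is perfect squares starting at 3².
Subsequence C is 64, 78, 92, 106, which is arithmetic with common difference +14.
Position 13 → subsequence A, term 5 = 36.

36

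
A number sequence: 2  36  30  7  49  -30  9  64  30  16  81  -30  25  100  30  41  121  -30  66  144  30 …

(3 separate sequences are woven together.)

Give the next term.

Taking every 3rd term gives 3 separate tracks.
Subsequence A: 2, 7, 9, 16, 25, 41, 66 (each term equals the sum of the previous two).
Subsequence B: 36, 49, 64, 81, 100, 121, 144 (perfect squares starting at 6²).
Subsequence C: 30, -30, 30, -30, 30, -30, 30 (the oscillation 30·(−1)^(n+1)).
Position 22 → subsequence A, term 8 = 107.

107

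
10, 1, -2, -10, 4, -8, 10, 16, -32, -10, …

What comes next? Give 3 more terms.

64, -128, 10

Positions follow the repeating pattern ABB; grouping by letter gives 2 tracks.
Subsequence A: 10, -10, 10, -10 (oscillating between 10 and -10).
Subsequence B: 1, -2, 4, -8, 16, -32 (geometric with ratio -2).
Term 11 comes from subsequence B (its 7th entry): 64.
Position 12 falls in subsequence B as its term 8, giving -128.
Position 13 → subsequence A, term 5 = 10.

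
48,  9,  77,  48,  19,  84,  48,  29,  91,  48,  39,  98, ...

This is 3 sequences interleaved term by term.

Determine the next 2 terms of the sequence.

48, 49

Read the sequence 3 terms at a time; column i is its own pattern.
Stream A: 48, 48, 48, 48 — constant 48.
Stream B: 9, 19, 29, 39 — adding 10 each time.
Stream C: 77, 84, 91, 98 — linear: a_n = 70 + 7·n.
The 13th slot belongs to stream A; its 5th term is 48.
Term 14 comes from stream B (its 5th entry): 49.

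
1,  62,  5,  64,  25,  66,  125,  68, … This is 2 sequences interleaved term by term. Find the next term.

625

Taking every 2nd term gives 2 separate tracks.
Subsequence A is 1, 5, 25, 125, which is successive powers of 5.
Subsequence B is 62, 64, 66, 68, which is arithmetic, step +2.
Position 9 falls in subsequence A as its term 5, giving 625.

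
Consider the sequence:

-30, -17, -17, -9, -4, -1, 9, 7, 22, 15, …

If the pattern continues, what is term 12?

23

Positions 1, 3, 5, … form one subsequence and positions 2, 4, 6, … form another.
Track A is -30, -17, -4, 9, 22, which is adding 13 each time.
Track B is -17, -9, -1, 7, 15, which is linear: a_n = -25 + 8·n.
The 12th slot belongs to track B; its 6th term is 23.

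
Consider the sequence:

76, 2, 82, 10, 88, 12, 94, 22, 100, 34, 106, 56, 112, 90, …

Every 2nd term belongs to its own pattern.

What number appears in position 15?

118

Positions 1, 3, 5, … form one subsequence and positions 2, 4, 6, … form another.
Track A is 76, 82, 88, 94, 100, 106, 112, which is arithmetic with common difference +6.
Track B is 2, 10, 12, 22, 34, 56, 90, which is Fibonacci-style (each term is the sum of the two before it).
Term 15 comes from track A (its 8th entry): 118.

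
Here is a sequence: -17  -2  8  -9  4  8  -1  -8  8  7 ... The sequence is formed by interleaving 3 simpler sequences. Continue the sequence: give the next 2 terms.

16, 8

The terms cycle through 3 interleaved subsequences.
Subsequence A = -17, -9, -1, 7: arithmetic with common difference +8.
Subsequence B = -2, 4, -8: geometric with ratio -2.
Subsequence C = 8, 8, 8: constant 8.
The 11th slot belongs to subsequence B; its 4th term is 16.
The 12th slot belongs to subsequence C; its 4th term is 8.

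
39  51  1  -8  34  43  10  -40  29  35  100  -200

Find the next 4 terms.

24, 27, 1000, -1000

Read the sequence 4 terms at a time; column i is its own pattern.
Track A is 39, 34, 29, which is linear: a_n = 44 − 5·n.
Track B is 51, 43, 35, which is arithmetic, step −8.
Track C is 1, 10, 100, which is powers of 10.
Track D is -8, -40, -200, which is multiplying by 5 each time.
Position 13 falls in track A as its term 4, giving 24.
Position 14 falls in track B as its term 4, giving 27.
Position 15 falls in track C as its term 4, giving 1000.
The 16th slot belongs to track D; its 4th term is -1000.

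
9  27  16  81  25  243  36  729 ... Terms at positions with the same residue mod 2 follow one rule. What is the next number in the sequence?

49

Split by position mod 2 into 2 tracks.
Stream A: 9, 16, 25, 36. The squares 3², 4², 5², ….
Stream B: 27, 81, 243, 729. Successive powers of 3.
Term 9 comes from stream A (its 5th entry): 49.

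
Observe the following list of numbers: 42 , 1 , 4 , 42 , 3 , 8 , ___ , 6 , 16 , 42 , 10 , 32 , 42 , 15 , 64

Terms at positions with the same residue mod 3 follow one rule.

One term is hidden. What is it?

42

The terms cycle through 3 interleaved subsequences.
Subsequence A: 42, 42, ?, 42, 42 — constant 42.
Subsequence B: 1, 3, 6, 10, 15 — triangular numbers starting at T_1.
Subsequence C: 4, 8, 16, 32, 64 — powers of 2.
So the missing entry in subsequence A is 42.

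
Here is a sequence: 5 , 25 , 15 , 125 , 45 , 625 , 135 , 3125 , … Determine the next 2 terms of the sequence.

Split by position mod 2 into 2 tracks.
Stream A = 5, 15, 45, 135: geometric with ratio 3.
Stream B = 25, 125, 625, 3125: powers 5^2, 5^3, 5^4, ….
Position 9 → stream A, term 5 = 405.
Term 10 comes from stream B (its 5th entry): 15625.

405, 15625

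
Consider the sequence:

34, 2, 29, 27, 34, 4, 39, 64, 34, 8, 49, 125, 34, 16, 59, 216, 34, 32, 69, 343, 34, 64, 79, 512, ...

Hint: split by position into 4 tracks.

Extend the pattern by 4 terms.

Split by position mod 4 into 4 tracks.
Subsequence A is 34, 34, 34, 34, 34, 34, which is constant 34.
Subsequence B is 2, 4, 8, 16, 32, 64, which is powers 2^1, 2^2, 2^3, ….
Subsequence C is 29, 39, 49, 59, 69, 79, which is arithmetic, step +10.
Subsequence D is 27, 64, 125, 216, 343, 512, which is consecutive cubes n³ from n = 3.
Term 25 comes from subsequence A (its 7th entry): 34.
Position 26 → subsequence B, term 7 = 128.
The 27th slot belongs to subsequence C; its 7th term is 89.
The 28th slot belongs to subsequence D; its 7th term is 729.

34, 128, 89, 729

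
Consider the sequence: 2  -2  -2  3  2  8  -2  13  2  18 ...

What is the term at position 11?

The terms cycle through 2 interleaved subsequences.
Track A: 2, -2, 2, -2, 2. Alternating ±2.
Track B: -2, 3, 8, 13, 18. Adding 5 each time.
Position 11 falls in track A as its term 6, giving -2.

-2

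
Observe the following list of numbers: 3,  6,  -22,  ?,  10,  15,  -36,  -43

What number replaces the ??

Positions follow the repeating pattern AABB; grouping by letter gives 2 tracks.
Stream A = 3, 6, 10, 15: the triangular numbers T_2, T_3, ….
Stream B = -22, ?, -36, -43: arithmetic, step −7.
Filling stream B at index 2 by its rule yields -29.

-29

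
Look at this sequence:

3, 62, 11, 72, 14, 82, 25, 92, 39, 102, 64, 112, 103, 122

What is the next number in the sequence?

167

Odd-indexed and even-indexed terms follow separate rules.
Stream A: 3, 11, 14, 25, 39, 64, 103 — a Fibonacci-like recurrence a_n = a_{n-1} + a_{n-2}.
Stream B: 62, 72, 82, 92, 102, 112, 122 — arithmetic, step +10.
Position 15 falls in stream A as its term 8, giving 167.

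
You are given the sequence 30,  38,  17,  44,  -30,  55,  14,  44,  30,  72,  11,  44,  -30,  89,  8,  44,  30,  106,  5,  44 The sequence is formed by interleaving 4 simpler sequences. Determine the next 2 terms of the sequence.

Split by position mod 4 into 4 tracks.
Track A: 30, -30, 30, -30, 30. The oscillation 30·(−1)^(n+1).
Track B: 38, 55, 72, 89, 106. Adding 17 each time.
Track C: 17, 14, 11, 8, 5. Linear: a_n = 20 − 3·n.
Track D: 44, 44, 44, 44, 44. Constant 44.
Term 21 comes from track A (its 6th entry): -30.
Position 22 falls in track B as its term 6, giving 123.

-30, 123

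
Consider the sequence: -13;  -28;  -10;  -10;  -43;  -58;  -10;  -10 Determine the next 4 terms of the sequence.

-73, -88, -10, -10

The slot pattern repeats as AABB (period 4), so there are 2 interleaved tracks.
Subsequence A: -13, -28, -43, -58. Arithmetic with common difference −15.
Subsequence B: -10, -10, -10, -10. The constant sequence -10.
The 9th slot belongs to subsequence A; its 5th term is -73.
Term 10 comes from subsequence A (its 6th entry): -88.
Position 11 falls in subsequence B as its term 5, giving -10.
The 12th slot belongs to subsequence B; its 6th term is -10.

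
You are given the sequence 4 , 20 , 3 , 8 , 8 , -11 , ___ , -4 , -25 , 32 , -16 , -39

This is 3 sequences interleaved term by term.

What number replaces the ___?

The terms cycle through 3 interleaved subsequences.
Subsequence A = 4, 8, ?, 32: powers of 2.
Subsequence B = 20, 8, -4, -16: subtracting 12 each time.
Subsequence C = 3, -11, -25, -39: subtracting 14 each time.
The gap is subsequence A's term 3; the rule gives 16.

16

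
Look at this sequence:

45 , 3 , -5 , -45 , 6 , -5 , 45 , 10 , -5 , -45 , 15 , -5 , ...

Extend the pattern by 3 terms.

Split by position mod 3 into 3 tracks.
Subsequence A = 45, -45, 45, -45: the oscillation 45·(−1)^(n+1).
Subsequence B = 3, 6, 10, 15: triangular numbers starting at T_2.
Subsequence C = -5, -5, -5, -5: the constant sequence -5.
Position 13 falls in subsequence A as its term 5, giving 45.
Term 14 comes from subsequence B (its 5th entry): 21.
Position 15 falls in subsequence C as its term 5, giving -5.

45, 21, -5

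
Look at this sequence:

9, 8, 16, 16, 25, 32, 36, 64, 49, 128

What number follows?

Split by position mod 2 into 2 tracks.
Track A: 9, 16, 25, 36, 49 (consecutive squares n² from n = 3).
Track B: 8, 16, 32, 64, 128 (powers 2^3, 2^4, 2^5, …).
Position 11 → track A, term 6 = 64.

64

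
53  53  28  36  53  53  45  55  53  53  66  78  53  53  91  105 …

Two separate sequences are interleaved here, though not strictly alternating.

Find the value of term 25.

Positions follow the repeating pattern AABB; grouping by letter gives 2 tracks.
Track A: 53, 53, 53, 53, 53, 53, 53, 53 — constant 53.
Track B: 28, 36, 45, 55, 66, 78, 91, 105 — triangular numbers starting at T_7.
Position 25 falls in track A as its term 13, giving 53.

53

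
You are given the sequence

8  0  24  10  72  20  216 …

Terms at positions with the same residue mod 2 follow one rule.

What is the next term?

Split by position mod 2 into 2 tracks.
Track A: 8, 24, 72, 216 (a geometric progression (common ratio 3)).
Track B: 0, 10, 20 (adding 10 each time).
Position 8 → track B, term 4 = 30.

30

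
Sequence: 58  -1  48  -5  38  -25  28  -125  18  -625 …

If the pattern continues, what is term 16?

Odd-indexed and even-indexed terms follow separate rules.
Subsequence A: 58, 48, 38, 28, 18 (linear: a_n = 68 − 10·n).
Subsequence B: -1, -5, -25, -125, -625 (geometric, ×5 each step).
Position 16 falls in subsequence B as its term 8, giving -78125.

-78125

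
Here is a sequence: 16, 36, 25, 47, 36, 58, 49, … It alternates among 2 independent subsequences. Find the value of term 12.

91

The terms cycle through 2 interleaved subsequences.
Track A: 16, 25, 36, 49. Consecutive squares n² from n = 4.
Track B: 36, 47, 58. Arithmetic, step +11.
Position 12 → track B, term 6 = 91.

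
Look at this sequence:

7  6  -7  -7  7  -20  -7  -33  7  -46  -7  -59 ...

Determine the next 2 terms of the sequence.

Split by position mod 2 into 2 tracks.
Stream A is 7, -7, 7, -7, 7, -7, which is the oscillation 7·(−1)^(n+1).
Stream B is 6, -7, -20, -33, -46, -59, which is subtracting 13 each time.
Position 13 falls in stream A as its term 7, giving 7.
Position 14 falls in stream B as its term 7, giving -72.

7, -72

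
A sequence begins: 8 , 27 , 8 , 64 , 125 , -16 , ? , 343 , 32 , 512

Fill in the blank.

The slot pattern repeats as AAB (period 3), so there are 2 interleaved tracks.
Track A = 8, 27, 64, 125, ?, 343, 512: the cubes 2³, 3³, 4³, ….
Track B = 8, -16, 32: geometric, ×-2 each step.
Track A's pattern makes the blank 216.

216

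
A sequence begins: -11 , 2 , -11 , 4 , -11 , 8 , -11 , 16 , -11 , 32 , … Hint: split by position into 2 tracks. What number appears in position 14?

128

The terms cycle through 2 interleaved subsequences.
Track A: -11, -11, -11, -11, -11 (constant -11).
Track B: 2, 4, 8, 16, 32 (powers 2^1, 2^2, 2^3, …).
Term 14 comes from track B (its 7th entry): 128.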